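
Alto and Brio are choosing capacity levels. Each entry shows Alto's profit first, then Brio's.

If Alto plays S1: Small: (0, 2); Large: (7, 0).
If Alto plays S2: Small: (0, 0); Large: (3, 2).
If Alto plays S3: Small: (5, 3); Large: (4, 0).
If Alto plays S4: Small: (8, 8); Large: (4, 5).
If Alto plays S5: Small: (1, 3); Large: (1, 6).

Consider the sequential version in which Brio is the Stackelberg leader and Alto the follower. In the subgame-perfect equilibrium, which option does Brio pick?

Alto best-responds to each possible Brio move:
- Small → Alto plays S4 (best of 0, 0, 5, 8, 1); Brio gets 8.
- Large → Alto plays S1 (best of 7, 3, 4, 4, 1); Brio gets 0.
Maximizing over 8, 0, Brio chooses Small. Subgame-perfect outcome: (S4, Small) with payoffs (8, 8).

Small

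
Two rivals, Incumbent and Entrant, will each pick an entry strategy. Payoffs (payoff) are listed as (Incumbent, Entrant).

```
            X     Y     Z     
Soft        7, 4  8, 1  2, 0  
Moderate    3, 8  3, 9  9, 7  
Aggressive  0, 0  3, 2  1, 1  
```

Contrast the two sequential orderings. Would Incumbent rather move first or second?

second

If Incumbent leads: Entrant's best replies are Soft→X, Moderate→Y, Aggressive→Y; Incumbent's induced payoffs 7, 3, 3; outcome (Soft, X), payoffs (7, 4).
If Entrant leads: Incumbent's best replies are X→Soft, Y→Soft, Z→Moderate; Entrant's induced payoffs 4, 1, 7; outcome (Moderate, Z), payoffs (9, 7).
Incumbent gets 7 moving first and 9 moving second, so Incumbent prefers to move second.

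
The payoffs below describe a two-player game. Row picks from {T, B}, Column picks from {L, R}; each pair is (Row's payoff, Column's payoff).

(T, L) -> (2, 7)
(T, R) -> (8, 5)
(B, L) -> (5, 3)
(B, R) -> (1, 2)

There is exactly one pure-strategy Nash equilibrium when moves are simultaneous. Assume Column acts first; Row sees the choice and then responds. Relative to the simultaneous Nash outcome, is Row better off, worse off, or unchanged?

better off

Work backward from Row's decision.
- L: BR = B, leader payoff 3.
- R: BR = T, leader payoff 5.
Column's induced payoffs are 3, 5, so Column commits to R. Subgame-perfect outcome: (T, R) with payoffs (8, 5).
Now find the simultaneous Nash equilibrium.
Row's best replies: L→B; R→T.
Column's best replies: T→L; B→L.
Only (B, L) has each player best-responding; Nash payoffs (5, 3).
Row earns 8 sequentially versus 5 at the Nash outcome: better off.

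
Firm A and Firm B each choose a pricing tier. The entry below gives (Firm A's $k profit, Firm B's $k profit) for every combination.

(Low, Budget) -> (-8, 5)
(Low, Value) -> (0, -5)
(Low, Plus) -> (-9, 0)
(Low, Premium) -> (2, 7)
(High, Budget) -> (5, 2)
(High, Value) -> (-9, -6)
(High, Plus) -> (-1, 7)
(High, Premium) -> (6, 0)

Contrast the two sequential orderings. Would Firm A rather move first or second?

If Firm A leads: Firm B's best replies are Low→Premium, High→Plus; Firm A's induced payoffs 2, -1; outcome (Low, Premium), payoffs (2, 7).
If Firm B leads: Firm A's best replies are Budget→High, Value→Low, Plus→High, Premium→High; Firm B's induced payoffs 2, -5, 7, 0; outcome (High, Plus), payoffs (-1, 7).
Firm A gets 2 moving first and -1 moving second, so Firm A prefers to move first.

first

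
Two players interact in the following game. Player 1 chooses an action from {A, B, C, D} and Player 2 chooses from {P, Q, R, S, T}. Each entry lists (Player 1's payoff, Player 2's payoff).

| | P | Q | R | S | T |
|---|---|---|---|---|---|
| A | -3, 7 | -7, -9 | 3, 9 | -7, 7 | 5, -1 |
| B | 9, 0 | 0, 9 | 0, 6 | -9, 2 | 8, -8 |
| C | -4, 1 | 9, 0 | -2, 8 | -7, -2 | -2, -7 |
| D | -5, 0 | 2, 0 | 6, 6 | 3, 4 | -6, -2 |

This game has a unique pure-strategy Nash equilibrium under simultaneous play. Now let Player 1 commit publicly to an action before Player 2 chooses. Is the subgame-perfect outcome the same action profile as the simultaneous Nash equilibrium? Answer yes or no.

Work backward from Player 2's decision.
- A: Player 2 compares 7, -9, 9, 7, -1 and picks R; Player 1 would get 3.
- B: Player 2 compares 0, 9, 6, 2, -8 and picks Q; Player 1 would get 0.
- C: Player 2 compares 1, 0, 8, -2, -7 and picks R; Player 1 would get -2.
- D: Player 2 compares 0, 0, 6, 4, -2 and picks R; Player 1 would get 6.
Player 1's induced payoffs are 3, 0, -2, 6, so Player 1 commits to D. Subgame-perfect outcome: (D, R) with payoffs (6, 6).
For the simultaneous game, intersect best replies.
Player 1's best replies: P→B; Q→C; R→D; S→D; T→B.
Player 2's best replies: A→R; B→Q; C→R; D→R.
Only (D, R) has each player best-responding; Nash payoffs (6, 6).
Sequential outcome (D, R) coincides with the Nash profile (D, R).

yes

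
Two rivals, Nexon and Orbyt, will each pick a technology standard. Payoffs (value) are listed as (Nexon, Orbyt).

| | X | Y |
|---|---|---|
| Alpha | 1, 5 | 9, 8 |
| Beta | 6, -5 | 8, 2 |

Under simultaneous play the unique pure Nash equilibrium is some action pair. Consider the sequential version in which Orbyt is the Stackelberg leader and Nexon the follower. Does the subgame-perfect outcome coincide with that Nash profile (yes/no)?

yes

Work backward from Nexon's decision.
- X: Nexon compares 1, 6 and picks Beta; Orbyt would get -5.
- Y: Nexon compares 9, 8 and picks Alpha; Orbyt would get 8.
Maximizing over -5, 8, Orbyt chooses Y. Subgame-perfect outcome: (Alpha, Y) with payoffs (9, 8).
Now find the simultaneous Nash equilibrium.
Nexon's best replies: X→Beta; Y→Alpha.
Orbyt's best replies: Alpha→Y; Beta→Y.
Only (Alpha, Y) has each player best-responding; Nash payoffs (9, 8).
Sequential outcome (Alpha, Y) coincides with the Nash profile (Alpha, Y).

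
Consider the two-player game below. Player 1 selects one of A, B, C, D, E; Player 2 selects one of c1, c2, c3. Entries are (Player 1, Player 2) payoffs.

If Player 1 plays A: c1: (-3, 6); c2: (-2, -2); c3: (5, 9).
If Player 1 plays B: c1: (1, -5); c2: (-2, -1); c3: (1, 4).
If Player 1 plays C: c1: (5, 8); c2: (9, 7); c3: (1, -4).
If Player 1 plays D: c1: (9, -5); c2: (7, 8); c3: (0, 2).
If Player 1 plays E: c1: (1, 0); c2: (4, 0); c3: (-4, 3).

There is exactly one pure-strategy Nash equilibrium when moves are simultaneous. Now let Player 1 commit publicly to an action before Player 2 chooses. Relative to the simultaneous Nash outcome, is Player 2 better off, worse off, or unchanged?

worse off

Backward induction with Player 1 moving first.
- A: BR = c3, leader payoff 5.
- B: BR = c3, leader payoff 1.
- C: BR = c1, leader payoff 5.
- D: BR = c2, leader payoff 7.
- E: BR = c3, leader payoff -4.
Player 1's induced payoffs are 5, 1, 5, 7, -4, so Player 1 commits to D. Subgame-perfect outcome: (D, c2) with payoffs (7, 8).
For the simultaneous game, intersect best replies.
Player 1's best replies: c1→D; c2→C; c3→A.
Player 2's best replies: A→c3; B→c3; C→c1; D→c2; E→c3.
The unique mutual best reply is (A, c3), giving (5, 9).
Player 2 earns 8 sequentially versus 9 at the Nash outcome: worse off.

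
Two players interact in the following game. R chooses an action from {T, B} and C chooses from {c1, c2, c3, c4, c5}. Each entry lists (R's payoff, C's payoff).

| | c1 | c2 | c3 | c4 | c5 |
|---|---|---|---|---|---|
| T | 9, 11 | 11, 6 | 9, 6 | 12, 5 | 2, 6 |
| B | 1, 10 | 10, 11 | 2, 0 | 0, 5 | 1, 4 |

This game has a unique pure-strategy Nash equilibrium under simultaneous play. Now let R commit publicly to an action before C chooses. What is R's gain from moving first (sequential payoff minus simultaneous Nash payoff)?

1

Backward induction with R moving first.
- T → C plays c1 (best of 11, 6, 6, 5, 6); R gets 9.
- B → C plays c2 (best of 10, 11, 0, 5, 4); R gets 10.
R's induced payoffs are 9, 10, so R commits to B. Subgame-perfect outcome: (B, c2) with payoffs (10, 11).
Under simultaneous play:
R's best replies: c1→T; c2→T; c3→T; c4→T; c5→T.
C's best replies: T→c1; B→c2.
Only (T, c1) has each player best-responding; Nash payoffs (9, 11).
R's commitment gain: 10 − 9 = 1.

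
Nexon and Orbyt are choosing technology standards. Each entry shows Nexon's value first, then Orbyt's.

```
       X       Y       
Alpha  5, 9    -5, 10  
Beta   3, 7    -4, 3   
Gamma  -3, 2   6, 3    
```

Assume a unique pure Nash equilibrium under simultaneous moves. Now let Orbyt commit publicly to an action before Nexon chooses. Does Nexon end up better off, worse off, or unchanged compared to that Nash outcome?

worse off

Backward induction with Orbyt moving first.
- X → Nexon plays Alpha (best of 5, 3, -3); Orbyt gets 9.
- Y → Nexon plays Gamma (best of -5, -4, 6); Orbyt gets 3.
Among 9, 3, the best is 9 at X. Subgame-perfect outcome: (Alpha, X) with payoffs (5, 9).
Under simultaneous play:
Nexon's best replies: X→Alpha; Y→Gamma.
Orbyt's best replies: Alpha→Y; Beta→X; Gamma→Y.
Only (Gamma, Y) has each player best-responding; Nash payoffs (6, 3).
Nexon earns 5 sequentially versus 6 at the Nash outcome: worse off.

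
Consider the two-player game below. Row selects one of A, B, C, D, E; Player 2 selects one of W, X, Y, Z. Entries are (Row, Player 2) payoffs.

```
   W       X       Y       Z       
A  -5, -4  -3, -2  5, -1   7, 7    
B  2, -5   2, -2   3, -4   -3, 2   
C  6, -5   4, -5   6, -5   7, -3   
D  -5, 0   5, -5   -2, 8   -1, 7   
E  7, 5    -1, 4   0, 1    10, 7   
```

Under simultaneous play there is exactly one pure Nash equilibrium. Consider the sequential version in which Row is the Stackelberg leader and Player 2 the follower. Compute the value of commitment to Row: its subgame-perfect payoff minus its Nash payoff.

0

Player 2 best-responds to each possible Row move:
- A: Player 2 compares -4, -2, -1, 7 and picks Z; Row would get 7.
- B: Player 2 compares -5, -2, -4, 2 and picks Z; Row would get -3.
- C: Player 2 compares -5, -5, -5, -3 and picks Z; Row would get 7.
- D: Player 2 compares 0, -5, 8, 7 and picks Y; Row would get -2.
- E: Player 2 compares 5, 4, 1, 7 and picks Z; Row would get 10.
Row's induced payoffs are 7, -3, 7, -2, 10, so Row commits to E. Subgame-perfect outcome: (E, Z) with payoffs (10, 7).
For the simultaneous game, intersect best replies.
Row's best replies: W→E; X→D; Y→C; Z→E.
Player 2's best replies: A→Z; B→Z; C→Z; D→Y; E→Z.
Only (E, Z) has each player best-responding; Nash payoffs (10, 7).
Row's commitment gain: 10 − 10 = 0.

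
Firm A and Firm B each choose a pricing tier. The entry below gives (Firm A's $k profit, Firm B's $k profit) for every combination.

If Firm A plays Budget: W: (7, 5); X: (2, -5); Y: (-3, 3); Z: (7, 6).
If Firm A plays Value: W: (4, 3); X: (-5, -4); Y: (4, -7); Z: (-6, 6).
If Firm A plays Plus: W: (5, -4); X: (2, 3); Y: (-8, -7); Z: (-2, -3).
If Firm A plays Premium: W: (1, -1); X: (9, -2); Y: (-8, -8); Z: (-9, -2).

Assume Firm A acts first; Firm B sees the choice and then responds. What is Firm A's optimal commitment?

Solve by backward induction (Firm A leads).
- Budget → Firm B plays Z (best of 5, -5, 3, 6); Firm A gets 7.
- Value → Firm B plays Z (best of 3, -4, -7, 6); Firm A gets -6.
- Plus → Firm B plays X (best of -4, 3, -7, -3); Firm A gets 2.
- Premium → Firm B plays W (best of -1, -2, -8, -2); Firm A gets 1.
Firm A's induced payoffs are 7, -6, 2, 1, so Firm A commits to Budget. Subgame-perfect outcome: (Budget, Z) with payoffs (7, 6).

Budget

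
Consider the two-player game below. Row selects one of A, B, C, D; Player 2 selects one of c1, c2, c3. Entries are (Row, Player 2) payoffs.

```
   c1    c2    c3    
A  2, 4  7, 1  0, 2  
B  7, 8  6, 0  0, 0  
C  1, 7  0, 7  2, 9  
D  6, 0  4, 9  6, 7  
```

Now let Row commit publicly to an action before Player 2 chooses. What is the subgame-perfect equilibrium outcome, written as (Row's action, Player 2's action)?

Backward induction with Row moving first.
- A → Player 2 plays c1 (best of 4, 1, 2); Row gets 2.
- B → Player 2 plays c1 (best of 8, 0, 0); Row gets 7.
- C → Player 2 plays c3 (best of 7, 7, 9); Row gets 2.
- D → Player 2 plays c2 (best of 0, 9, 7); Row gets 4.
Row's induced payoffs are 2, 7, 2, 4, so Row commits to B. Subgame-perfect outcome: (B, c1) with payoffs (7, 8).

(B, c1)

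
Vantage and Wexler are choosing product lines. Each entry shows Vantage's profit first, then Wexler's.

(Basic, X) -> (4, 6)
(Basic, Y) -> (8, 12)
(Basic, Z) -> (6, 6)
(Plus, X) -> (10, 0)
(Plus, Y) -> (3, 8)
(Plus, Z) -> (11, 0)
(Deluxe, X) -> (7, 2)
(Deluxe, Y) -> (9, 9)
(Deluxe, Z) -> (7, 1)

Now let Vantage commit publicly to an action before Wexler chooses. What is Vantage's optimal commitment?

Wexler best-responds to each possible Vantage move:
- Basic: Wexler compares 6, 12, 6 and picks Y; Vantage would get 8.
- Plus: Wexler compares 0, 8, 0 and picks Y; Vantage would get 3.
- Deluxe: Wexler compares 2, 9, 1 and picks Y; Vantage would get 9.
Vantage's induced payoffs are 8, 3, 9, so Vantage commits to Deluxe. Subgame-perfect outcome: (Deluxe, Y) with payoffs (9, 9).

Deluxe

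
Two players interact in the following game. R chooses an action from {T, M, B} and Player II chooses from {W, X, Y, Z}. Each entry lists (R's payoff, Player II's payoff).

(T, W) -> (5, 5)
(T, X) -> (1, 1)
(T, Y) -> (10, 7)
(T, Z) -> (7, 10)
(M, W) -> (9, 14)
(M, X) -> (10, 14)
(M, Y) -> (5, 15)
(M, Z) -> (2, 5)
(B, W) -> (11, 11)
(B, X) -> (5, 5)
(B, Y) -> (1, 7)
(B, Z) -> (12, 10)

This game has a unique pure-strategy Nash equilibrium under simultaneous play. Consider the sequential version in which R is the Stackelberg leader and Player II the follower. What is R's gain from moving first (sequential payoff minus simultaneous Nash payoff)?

Solve by backward induction (R leads).
- T: Player II compares 5, 1, 7, 10 and picks Z; R would get 7.
- M: Player II compares 14, 14, 15, 5 and picks Y; R would get 5.
- B: Player II compares 11, 5, 7, 10 and picks W; R would get 11.
Among 7, 5, 11, the best is 11 at B. Subgame-perfect outcome: (B, W) with payoffs (11, 11).
For the simultaneous game, intersect best replies.
R's best replies: W→B; X→M; Y→T; Z→B.
Player II's best replies: T→Z; M→Y; B→W.
Only (B, W) has each player best-responding; Nash payoffs (11, 11).
R's commitment gain: 11 − 11 = 0.

0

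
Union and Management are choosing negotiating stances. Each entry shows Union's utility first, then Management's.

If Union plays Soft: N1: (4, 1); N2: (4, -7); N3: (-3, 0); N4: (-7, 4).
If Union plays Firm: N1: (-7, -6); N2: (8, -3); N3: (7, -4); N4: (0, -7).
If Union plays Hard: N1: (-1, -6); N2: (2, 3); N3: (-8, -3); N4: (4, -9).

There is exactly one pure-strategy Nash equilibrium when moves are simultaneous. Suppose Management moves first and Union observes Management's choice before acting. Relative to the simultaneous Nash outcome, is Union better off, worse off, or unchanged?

Solve by backward induction (Management leads).
- N1 → Union plays Soft (best of 4, -7, -1); Management gets 1.
- N2 → Union plays Firm (best of 4, 8, 2); Management gets -3.
- N3 → Union plays Firm (best of -3, 7, -8); Management gets -4.
- N4 → Union plays Hard (best of -7, 0, 4); Management gets -9.
Among 1, -3, -4, -9, the best is 1 at N1. Subgame-perfect outcome: (Soft, N1) with payoffs (4, 1).
Now find the simultaneous Nash equilibrium.
Union's best replies: N1→Soft; N2→Firm; N3→Firm; N4→Hard.
Management's best replies: Soft→N4; Firm→N2; Hard→N2.
Only (Firm, N2) has each player best-responding; Nash payoffs (8, -3).
Union earns 4 sequentially versus 8 at the Nash outcome: worse off.

worse off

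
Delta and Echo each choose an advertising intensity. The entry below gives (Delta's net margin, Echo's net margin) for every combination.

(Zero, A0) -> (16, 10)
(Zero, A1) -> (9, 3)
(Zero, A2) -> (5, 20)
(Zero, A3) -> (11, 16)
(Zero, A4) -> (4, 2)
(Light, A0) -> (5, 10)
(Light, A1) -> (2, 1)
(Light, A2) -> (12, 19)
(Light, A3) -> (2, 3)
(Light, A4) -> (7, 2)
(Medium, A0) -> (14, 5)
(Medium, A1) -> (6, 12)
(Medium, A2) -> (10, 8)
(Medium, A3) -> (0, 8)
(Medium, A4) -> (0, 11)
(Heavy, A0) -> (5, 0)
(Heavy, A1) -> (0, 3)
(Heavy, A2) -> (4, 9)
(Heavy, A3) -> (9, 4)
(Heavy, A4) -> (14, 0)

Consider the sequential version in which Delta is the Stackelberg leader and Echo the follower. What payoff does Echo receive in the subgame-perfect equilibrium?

19

Solve by backward induction (Delta leads).
- Zero → Echo plays A2 (best of 10, 3, 20, 16, 2); Delta gets 5.
- Light → Echo plays A2 (best of 10, 1, 19, 3, 2); Delta gets 12.
- Medium → Echo plays A1 (best of 5, 12, 8, 8, 11); Delta gets 6.
- Heavy → Echo plays A2 (best of 0, 3, 9, 4, 0); Delta gets 4.
Among 5, 12, 6, 4, the best is 12 at Light. Subgame-perfect outcome: (Light, A2) with payoffs (12, 19).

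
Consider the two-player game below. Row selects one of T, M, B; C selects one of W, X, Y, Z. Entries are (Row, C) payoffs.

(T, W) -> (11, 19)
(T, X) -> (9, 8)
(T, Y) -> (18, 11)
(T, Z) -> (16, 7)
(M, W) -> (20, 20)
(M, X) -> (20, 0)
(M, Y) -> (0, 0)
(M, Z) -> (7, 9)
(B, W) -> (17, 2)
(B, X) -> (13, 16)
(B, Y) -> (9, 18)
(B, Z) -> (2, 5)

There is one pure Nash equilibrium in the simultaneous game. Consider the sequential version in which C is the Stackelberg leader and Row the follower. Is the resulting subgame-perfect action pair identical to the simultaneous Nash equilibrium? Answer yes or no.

Solve by backward induction (C leads).
- W: Row compares 11, 20, 17 and picks M; C would get 20.
- X: Row compares 9, 20, 13 and picks M; C would get 0.
- Y: Row compares 18, 0, 9 and picks T; C would get 11.
- Z: Row compares 16, 7, 2 and picks T; C would get 7.
Among 20, 0, 11, 7, the best is 20 at W. Subgame-perfect outcome: (M, W) with payoffs (20, 20).
For the simultaneous game, intersect best replies.
Row's best replies: W→M; X→M; Y→T; Z→T.
C's best replies: T→W; M→W; B→Y.
Only (M, W) has each player best-responding; Nash payoffs (20, 20).
Sequential outcome (M, W) coincides with the Nash profile (M, W).

yes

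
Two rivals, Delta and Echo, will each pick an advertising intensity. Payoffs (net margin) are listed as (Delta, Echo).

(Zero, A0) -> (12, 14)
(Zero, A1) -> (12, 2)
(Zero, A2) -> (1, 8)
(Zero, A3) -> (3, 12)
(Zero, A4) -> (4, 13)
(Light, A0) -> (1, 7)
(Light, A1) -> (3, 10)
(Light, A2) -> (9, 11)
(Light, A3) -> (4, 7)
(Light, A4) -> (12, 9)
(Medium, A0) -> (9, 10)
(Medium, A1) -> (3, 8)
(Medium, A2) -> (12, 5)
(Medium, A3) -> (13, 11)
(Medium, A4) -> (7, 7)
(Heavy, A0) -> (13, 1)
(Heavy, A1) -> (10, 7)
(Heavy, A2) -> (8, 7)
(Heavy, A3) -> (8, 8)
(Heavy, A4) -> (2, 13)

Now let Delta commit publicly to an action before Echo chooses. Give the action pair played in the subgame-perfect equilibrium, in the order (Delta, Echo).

(Medium, A3)

Work backward from Echo's decision.
- Zero: BR = A0, leader payoff 12.
- Light: BR = A2, leader payoff 9.
- Medium: BR = A3, leader payoff 13.
- Heavy: BR = A4, leader payoff 2.
Maximizing over 12, 9, 13, 2, Delta chooses Medium. Subgame-perfect outcome: (Medium, A3) with payoffs (13, 11).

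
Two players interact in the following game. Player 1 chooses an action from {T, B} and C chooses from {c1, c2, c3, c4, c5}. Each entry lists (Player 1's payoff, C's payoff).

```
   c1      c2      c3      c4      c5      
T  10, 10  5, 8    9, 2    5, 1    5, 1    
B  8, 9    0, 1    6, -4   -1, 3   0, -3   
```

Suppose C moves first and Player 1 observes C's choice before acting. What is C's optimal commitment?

Work backward from Player 1's decision.
- c1: BR = T, leader payoff 10.
- c2: BR = T, leader payoff 8.
- c3: BR = T, leader payoff 2.
- c4: BR = T, leader payoff 1.
- c5: BR = T, leader payoff 1.
C's induced payoffs are 10, 8, 2, 1, 1, so C commits to c1. Subgame-perfect outcome: (T, c1) with payoffs (10, 10).

c1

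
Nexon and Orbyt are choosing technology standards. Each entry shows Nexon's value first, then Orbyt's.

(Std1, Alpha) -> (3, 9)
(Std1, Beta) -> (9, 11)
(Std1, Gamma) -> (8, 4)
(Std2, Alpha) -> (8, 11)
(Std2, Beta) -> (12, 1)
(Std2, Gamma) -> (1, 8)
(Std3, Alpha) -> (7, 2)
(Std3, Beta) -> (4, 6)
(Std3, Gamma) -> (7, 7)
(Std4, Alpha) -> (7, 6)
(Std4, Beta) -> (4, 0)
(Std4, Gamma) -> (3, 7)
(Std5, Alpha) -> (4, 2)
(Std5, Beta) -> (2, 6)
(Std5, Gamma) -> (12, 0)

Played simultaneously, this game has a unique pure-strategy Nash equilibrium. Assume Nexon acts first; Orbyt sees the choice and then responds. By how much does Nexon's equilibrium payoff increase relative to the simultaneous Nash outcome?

Orbyt best-responds to each possible Nexon move:
- Std1: Orbyt compares 9, 11, 4 and picks Beta; Nexon would get 9.
- Std2: Orbyt compares 11, 1, 8 and picks Alpha; Nexon would get 8.
- Std3: Orbyt compares 2, 6, 7 and picks Gamma; Nexon would get 7.
- Std4: Orbyt compares 6, 0, 7 and picks Gamma; Nexon would get 3.
- Std5: Orbyt compares 2, 6, 0 and picks Beta; Nexon would get 2.
Among 9, 8, 7, 3, 2, the best is 9 at Std1. Subgame-perfect outcome: (Std1, Beta) with payoffs (9, 11).
Under simultaneous play:
Nexon's best replies: Alpha→Std2; Beta→Std2; Gamma→Std5.
Orbyt's best replies: Std1→Beta; Std2→Alpha; Std3→Gamma; Std4→Gamma; Std5→Beta.
Only (Std2, Alpha) has each player best-responding; Nash payoffs (8, 11).
Nexon's commitment gain: 9 − 8 = 1.

1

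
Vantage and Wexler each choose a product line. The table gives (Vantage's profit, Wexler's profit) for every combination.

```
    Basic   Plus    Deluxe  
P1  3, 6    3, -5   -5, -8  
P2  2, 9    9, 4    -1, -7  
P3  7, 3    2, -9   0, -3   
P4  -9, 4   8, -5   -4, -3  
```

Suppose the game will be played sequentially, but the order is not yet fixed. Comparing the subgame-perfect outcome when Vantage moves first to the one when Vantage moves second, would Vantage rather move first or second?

If Vantage leads: Wexler's best replies are P1→Basic, P2→Basic, P3→Basic, P4→Basic; Vantage's induced payoffs 3, 2, 7, -9; outcome (P3, Basic), payoffs (7, 3).
If Wexler leads: Vantage's best replies are Basic→P3, Plus→P2, Deluxe→P3; Wexler's induced payoffs 3, 4, -3; outcome (P2, Plus), payoffs (9, 4).
Vantage gets 7 moving first and 9 moving second, so Vantage prefers to move second.

second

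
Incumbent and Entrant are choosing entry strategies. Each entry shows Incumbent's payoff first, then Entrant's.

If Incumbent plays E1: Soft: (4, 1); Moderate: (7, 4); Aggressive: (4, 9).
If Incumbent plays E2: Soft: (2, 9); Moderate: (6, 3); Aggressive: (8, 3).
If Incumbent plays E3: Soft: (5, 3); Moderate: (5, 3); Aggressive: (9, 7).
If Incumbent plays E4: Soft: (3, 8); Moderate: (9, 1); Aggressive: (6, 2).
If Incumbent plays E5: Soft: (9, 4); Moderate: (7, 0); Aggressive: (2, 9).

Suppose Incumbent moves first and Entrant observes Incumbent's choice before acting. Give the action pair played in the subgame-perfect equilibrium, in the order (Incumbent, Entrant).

Solve by backward induction (Incumbent leads).
- E1: Entrant compares 1, 4, 9 and picks Aggressive; Incumbent would get 4.
- E2: Entrant compares 9, 3, 3 and picks Soft; Incumbent would get 2.
- E3: Entrant compares 3, 3, 7 and picks Aggressive; Incumbent would get 9.
- E4: Entrant compares 8, 1, 2 and picks Soft; Incumbent would get 3.
- E5: Entrant compares 4, 0, 9 and picks Aggressive; Incumbent would get 2.
Among 4, 2, 9, 3, 2, the best is 9 at E3. Subgame-perfect outcome: (E3, Aggressive) with payoffs (9, 7).

(E3, Aggressive)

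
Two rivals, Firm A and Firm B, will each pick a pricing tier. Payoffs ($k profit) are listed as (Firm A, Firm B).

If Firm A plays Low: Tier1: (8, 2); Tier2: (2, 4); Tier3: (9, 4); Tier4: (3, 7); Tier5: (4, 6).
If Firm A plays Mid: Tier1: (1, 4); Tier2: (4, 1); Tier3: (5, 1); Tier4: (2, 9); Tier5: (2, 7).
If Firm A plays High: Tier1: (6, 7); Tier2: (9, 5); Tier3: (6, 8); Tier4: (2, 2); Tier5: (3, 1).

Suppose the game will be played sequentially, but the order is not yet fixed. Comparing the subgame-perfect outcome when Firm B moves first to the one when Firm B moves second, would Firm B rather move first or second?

If Firm A leads: Firm B's best replies are Low→Tier4, Mid→Tier4, High→Tier3; Firm A's induced payoffs 3, 2, 6; outcome (High, Tier3), payoffs (6, 8).
If Firm B leads: Firm A's best replies are Tier1→Low, Tier2→High, Tier3→Low, Tier4→Low, Tier5→Low; Firm B's induced payoffs 2, 5, 4, 7, 6; outcome (Low, Tier4), payoffs (3, 7).
Firm B gets 7 moving first and 8 moving second, so Firm B prefers to move second.

second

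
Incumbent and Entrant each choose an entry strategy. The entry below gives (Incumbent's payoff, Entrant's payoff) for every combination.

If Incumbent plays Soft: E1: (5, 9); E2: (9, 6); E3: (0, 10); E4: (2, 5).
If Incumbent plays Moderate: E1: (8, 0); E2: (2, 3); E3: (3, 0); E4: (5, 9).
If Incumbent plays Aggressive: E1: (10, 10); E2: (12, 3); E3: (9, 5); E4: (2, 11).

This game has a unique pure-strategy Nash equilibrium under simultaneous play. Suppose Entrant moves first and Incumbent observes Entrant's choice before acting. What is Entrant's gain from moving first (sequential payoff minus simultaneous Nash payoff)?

1

Solve by backward induction (Entrant leads).
- E1: Incumbent compares 5, 8, 10 and picks Aggressive; Entrant would get 10.
- E2: Incumbent compares 9, 2, 12 and picks Aggressive; Entrant would get 3.
- E3: Incumbent compares 0, 3, 9 and picks Aggressive; Entrant would get 5.
- E4: Incumbent compares 2, 5, 2 and picks Moderate; Entrant would get 9.
Among 10, 3, 5, 9, the best is 10 at E1. Subgame-perfect outcome: (Aggressive, E1) with payoffs (10, 10).
For the simultaneous game, intersect best replies.
Incumbent's best replies: E1→Aggressive; E2→Aggressive; E3→Aggressive; E4→Moderate.
Entrant's best replies: Soft→E3; Moderate→E4; Aggressive→E4.
The unique mutual best reply is (Moderate, E4), giving (5, 9).
Entrant's commitment gain: 10 − 9 = 1.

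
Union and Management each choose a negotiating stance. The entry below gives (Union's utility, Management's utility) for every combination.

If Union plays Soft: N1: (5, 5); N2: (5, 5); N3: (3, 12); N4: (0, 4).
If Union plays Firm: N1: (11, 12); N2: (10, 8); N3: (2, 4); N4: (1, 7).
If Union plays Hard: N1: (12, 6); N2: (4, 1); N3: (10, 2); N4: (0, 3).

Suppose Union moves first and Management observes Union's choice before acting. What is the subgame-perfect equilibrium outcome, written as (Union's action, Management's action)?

(Hard, N1)

Management best-responds to each possible Union move:
- Soft: BR = N3, leader payoff 3.
- Firm: BR = N1, leader payoff 11.
- Hard: BR = N1, leader payoff 12.
Union's induced payoffs are 3, 11, 12, so Union commits to Hard. Subgame-perfect outcome: (Hard, N1) with payoffs (12, 6).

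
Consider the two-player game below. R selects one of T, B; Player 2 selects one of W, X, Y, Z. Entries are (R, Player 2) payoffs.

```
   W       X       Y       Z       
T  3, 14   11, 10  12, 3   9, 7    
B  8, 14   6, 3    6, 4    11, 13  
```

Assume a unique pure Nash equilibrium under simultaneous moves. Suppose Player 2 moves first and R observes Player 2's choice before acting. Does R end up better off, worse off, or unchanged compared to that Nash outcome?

Work backward from R's decision.
- W: R compares 3, 8 and picks B; Player 2 would get 14.
- X: R compares 11, 6 and picks T; Player 2 would get 10.
- Y: R compares 12, 6 and picks T; Player 2 would get 3.
- Z: R compares 9, 11 and picks B; Player 2 would get 13.
Maximizing over 14, 10, 3, 13, Player 2 chooses W. Subgame-perfect outcome: (B, W) with payoffs (8, 14).
Now find the simultaneous Nash equilibrium.
R's best replies: W→B; X→T; Y→T; Z→B.
Player 2's best replies: T→W; B→W.
The unique mutual best reply is (B, W), giving (8, 14).
R earns 8 sequentially versus 8 at the Nash outcome: unchanged.

unchanged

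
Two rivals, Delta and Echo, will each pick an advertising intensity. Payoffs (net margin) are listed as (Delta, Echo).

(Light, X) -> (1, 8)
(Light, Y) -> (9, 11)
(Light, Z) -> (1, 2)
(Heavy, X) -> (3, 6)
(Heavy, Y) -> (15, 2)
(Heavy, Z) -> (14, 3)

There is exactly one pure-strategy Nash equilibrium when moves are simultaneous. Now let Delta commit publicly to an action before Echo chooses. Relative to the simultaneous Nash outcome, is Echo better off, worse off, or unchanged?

Solve by backward induction (Delta leads).
- Light: BR = Y, leader payoff 9.
- Heavy: BR = X, leader payoff 3.
Maximizing over 9, 3, Delta chooses Light. Subgame-perfect outcome: (Light, Y) with payoffs (9, 11).
Now find the simultaneous Nash equilibrium.
Delta's best replies: X→Heavy; Y→Heavy; Z→Heavy.
Echo's best replies: Light→Y; Heavy→X.
The unique mutual best reply is (Heavy, X), giving (3, 6).
Echo earns 11 sequentially versus 6 at the Nash outcome: better off.

better off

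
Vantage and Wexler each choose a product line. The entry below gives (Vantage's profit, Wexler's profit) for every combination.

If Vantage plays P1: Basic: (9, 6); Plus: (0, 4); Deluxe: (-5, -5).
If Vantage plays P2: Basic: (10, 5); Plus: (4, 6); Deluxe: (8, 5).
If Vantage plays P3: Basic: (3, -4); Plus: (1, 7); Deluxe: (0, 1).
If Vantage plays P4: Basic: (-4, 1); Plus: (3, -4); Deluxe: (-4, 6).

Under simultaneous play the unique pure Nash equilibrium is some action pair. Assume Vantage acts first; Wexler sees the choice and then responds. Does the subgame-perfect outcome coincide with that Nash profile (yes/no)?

no

Work backward from Wexler's decision.
- P1: Wexler compares 6, 4, -5 and picks Basic; Vantage would get 9.
- P2: Wexler compares 5, 6, 5 and picks Plus; Vantage would get 4.
- P3: Wexler compares -4, 7, 1 and picks Plus; Vantage would get 1.
- P4: Wexler compares 1, -4, 6 and picks Deluxe; Vantage would get -4.
Maximizing over 9, 4, 1, -4, Vantage chooses P1. Subgame-perfect outcome: (P1, Basic) with payoffs (9, 6).
For the simultaneous game, intersect best replies.
Vantage's best replies: Basic→P2; Plus→P2; Deluxe→P2.
Wexler's best replies: P1→Basic; P2→Plus; P3→Plus; P4→Deluxe.
Only (P2, Plus) has each player best-responding; Nash payoffs (4, 6).
Sequential outcome (P1, Basic) differs from the Nash profile (P2, Plus).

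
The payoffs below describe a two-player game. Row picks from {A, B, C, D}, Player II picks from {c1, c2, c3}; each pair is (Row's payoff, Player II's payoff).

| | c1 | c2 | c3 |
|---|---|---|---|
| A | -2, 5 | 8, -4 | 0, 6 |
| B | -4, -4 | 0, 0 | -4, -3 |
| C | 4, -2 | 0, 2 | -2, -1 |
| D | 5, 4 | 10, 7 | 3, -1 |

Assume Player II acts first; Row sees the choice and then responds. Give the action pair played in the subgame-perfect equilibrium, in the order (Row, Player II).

(D, c2)

Backward induction with Player II moving first.
- c1 → Row plays D (best of -2, -4, 4, 5); Player II gets 4.
- c2 → Row plays D (best of 8, 0, 0, 10); Player II gets 7.
- c3 → Row plays D (best of 0, -4, -2, 3); Player II gets -1.
Among 4, 7, -1, the best is 7 at c2. Subgame-perfect outcome: (D, c2) with payoffs (10, 7).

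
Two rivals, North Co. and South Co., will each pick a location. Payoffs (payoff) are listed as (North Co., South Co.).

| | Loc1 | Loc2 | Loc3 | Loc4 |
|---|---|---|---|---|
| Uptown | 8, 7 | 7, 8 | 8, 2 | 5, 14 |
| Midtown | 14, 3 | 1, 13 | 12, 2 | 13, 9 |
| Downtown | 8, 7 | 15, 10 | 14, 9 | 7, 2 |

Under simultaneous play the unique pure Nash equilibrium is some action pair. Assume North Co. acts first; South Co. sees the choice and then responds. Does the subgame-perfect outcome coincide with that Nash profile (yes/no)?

yes

Solve by backward induction (North Co. leads).
- Uptown → South Co. plays Loc4 (best of 7, 8, 2, 14); North Co. gets 5.
- Midtown → South Co. plays Loc2 (best of 3, 13, 2, 9); North Co. gets 1.
- Downtown → South Co. plays Loc2 (best of 7, 10, 9, 2); North Co. gets 15.
Maximizing over 5, 1, 15, North Co. chooses Downtown. Subgame-perfect outcome: (Downtown, Loc2) with payoffs (15, 10).
Under simultaneous play:
North Co.'s best replies: Loc1→Midtown; Loc2→Downtown; Loc3→Downtown; Loc4→Midtown.
South Co.'s best replies: Uptown→Loc4; Midtown→Loc2; Downtown→Loc2.
Only (Downtown, Loc2) has each player best-responding; Nash payoffs (15, 10).
Sequential outcome (Downtown, Loc2) coincides with the Nash profile (Downtown, Loc2).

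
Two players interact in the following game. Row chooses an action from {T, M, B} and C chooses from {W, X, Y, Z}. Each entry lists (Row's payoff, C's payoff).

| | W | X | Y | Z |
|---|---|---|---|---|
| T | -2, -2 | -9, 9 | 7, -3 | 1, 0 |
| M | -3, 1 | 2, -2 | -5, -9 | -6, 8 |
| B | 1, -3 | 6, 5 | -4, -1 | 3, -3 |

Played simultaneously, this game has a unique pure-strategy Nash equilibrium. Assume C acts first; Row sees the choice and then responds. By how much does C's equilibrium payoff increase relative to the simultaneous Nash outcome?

0

Row best-responds to each possible C move:
- W → Row plays B (best of -2, -3, 1); C gets -3.
- X → Row plays B (best of -9, 2, 6); C gets 5.
- Y → Row plays T (best of 7, -5, -4); C gets -3.
- Z → Row plays B (best of 1, -6, 3); C gets -3.
Among -3, 5, -3, -3, the best is 5 at X. Subgame-perfect outcome: (B, X) with payoffs (6, 5).
Under simultaneous play:
Row's best replies: W→B; X→B; Y→T; Z→B.
C's best replies: T→X; M→Z; B→X.
The unique mutual best reply is (B, X), giving (6, 5).
C's commitment gain: 5 − 5 = 0.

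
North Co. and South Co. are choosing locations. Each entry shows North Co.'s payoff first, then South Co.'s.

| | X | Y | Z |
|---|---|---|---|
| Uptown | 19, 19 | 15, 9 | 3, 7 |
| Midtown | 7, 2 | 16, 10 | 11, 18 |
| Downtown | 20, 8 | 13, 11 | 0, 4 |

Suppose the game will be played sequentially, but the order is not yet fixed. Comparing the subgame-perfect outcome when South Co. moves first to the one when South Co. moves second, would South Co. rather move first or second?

If North Co. leads: South Co.'s best replies are Uptown→X, Midtown→Z, Downtown→Y; North Co.'s induced payoffs 19, 11, 13; outcome (Uptown, X), payoffs (19, 19).
If South Co. leads: North Co.'s best replies are X→Downtown, Y→Midtown, Z→Midtown; South Co.'s induced payoffs 8, 10, 18; outcome (Midtown, Z), payoffs (11, 18).
South Co. gets 18 moving first and 19 moving second, so South Co. prefers to move second.

second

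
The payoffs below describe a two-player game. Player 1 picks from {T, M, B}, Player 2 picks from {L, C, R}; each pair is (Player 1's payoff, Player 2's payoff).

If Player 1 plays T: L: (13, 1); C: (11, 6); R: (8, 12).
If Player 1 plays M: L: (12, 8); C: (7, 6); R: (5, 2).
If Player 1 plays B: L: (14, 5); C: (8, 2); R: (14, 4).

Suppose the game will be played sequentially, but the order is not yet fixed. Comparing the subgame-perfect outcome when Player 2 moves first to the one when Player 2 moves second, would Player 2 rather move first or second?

first

If Player 1 leads: Player 2's best replies are T→R, M→L, B→L; Player 1's induced payoffs 8, 12, 14; outcome (B, L), payoffs (14, 5).
If Player 2 leads: Player 1's best replies are L→B, C→T, R→B; Player 2's induced payoffs 5, 6, 4; outcome (T, C), payoffs (11, 6).
Player 2 gets 6 moving first and 5 moving second, so Player 2 prefers to move first.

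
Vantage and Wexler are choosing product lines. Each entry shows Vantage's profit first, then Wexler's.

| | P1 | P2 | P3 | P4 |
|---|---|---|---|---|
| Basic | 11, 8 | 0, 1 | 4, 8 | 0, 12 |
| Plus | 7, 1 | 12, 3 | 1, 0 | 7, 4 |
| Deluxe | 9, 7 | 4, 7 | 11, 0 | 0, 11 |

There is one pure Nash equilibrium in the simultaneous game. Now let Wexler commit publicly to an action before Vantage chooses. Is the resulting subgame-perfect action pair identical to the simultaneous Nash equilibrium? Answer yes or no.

no

Backward induction with Wexler moving first.
- P1: Vantage compares 11, 7, 9 and picks Basic; Wexler would get 8.
- P2: Vantage compares 0, 12, 4 and picks Plus; Wexler would get 3.
- P3: Vantage compares 4, 1, 11 and picks Deluxe; Wexler would get 0.
- P4: Vantage compares 0, 7, 0 and picks Plus; Wexler would get 4.
Maximizing over 8, 3, 0, 4, Wexler chooses P1. Subgame-perfect outcome: (Basic, P1) with payoffs (11, 8).
Now find the simultaneous Nash equilibrium.
Vantage's best replies: P1→Basic; P2→Plus; P3→Deluxe; P4→Plus.
Wexler's best replies: Basic→P4; Plus→P4; Deluxe→P4.
Only (Plus, P4) has each player best-responding; Nash payoffs (7, 4).
Sequential outcome (Basic, P1) differs from the Nash profile (Plus, P4).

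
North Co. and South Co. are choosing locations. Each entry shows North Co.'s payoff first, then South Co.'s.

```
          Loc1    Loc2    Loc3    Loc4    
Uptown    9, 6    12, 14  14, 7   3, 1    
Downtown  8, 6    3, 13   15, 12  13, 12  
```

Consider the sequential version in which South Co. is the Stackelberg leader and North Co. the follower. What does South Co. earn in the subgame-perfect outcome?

14

Work backward from North Co.'s decision.
- Loc1: BR = Uptown, leader payoff 6.
- Loc2: BR = Uptown, leader payoff 14.
- Loc3: BR = Downtown, leader payoff 12.
- Loc4: BR = Downtown, leader payoff 12.
Among 6, 14, 12, 12, the best is 14 at Loc2. Subgame-perfect outcome: (Uptown, Loc2) with payoffs (12, 14).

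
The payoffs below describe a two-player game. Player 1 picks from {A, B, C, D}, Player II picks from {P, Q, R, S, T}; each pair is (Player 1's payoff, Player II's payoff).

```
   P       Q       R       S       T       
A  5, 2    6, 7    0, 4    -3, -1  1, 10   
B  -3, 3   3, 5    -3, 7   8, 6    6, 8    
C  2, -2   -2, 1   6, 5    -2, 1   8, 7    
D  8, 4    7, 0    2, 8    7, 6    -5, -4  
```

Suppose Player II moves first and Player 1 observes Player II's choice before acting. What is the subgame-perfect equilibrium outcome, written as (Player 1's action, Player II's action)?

Player 1 best-responds to each possible Player II move:
- P → Player 1 plays D (best of 5, -3, 2, 8); Player II gets 4.
- Q → Player 1 plays D (best of 6, 3, -2, 7); Player II gets 0.
- R → Player 1 plays C (best of 0, -3, 6, 2); Player II gets 5.
- S → Player 1 plays B (best of -3, 8, -2, 7); Player II gets 6.
- T → Player 1 plays C (best of 1, 6, 8, -5); Player II gets 7.
Player II's induced payoffs are 4, 0, 5, 6, 7, so Player II commits to T. Subgame-perfect outcome: (C, T) with payoffs (8, 7).

(C, T)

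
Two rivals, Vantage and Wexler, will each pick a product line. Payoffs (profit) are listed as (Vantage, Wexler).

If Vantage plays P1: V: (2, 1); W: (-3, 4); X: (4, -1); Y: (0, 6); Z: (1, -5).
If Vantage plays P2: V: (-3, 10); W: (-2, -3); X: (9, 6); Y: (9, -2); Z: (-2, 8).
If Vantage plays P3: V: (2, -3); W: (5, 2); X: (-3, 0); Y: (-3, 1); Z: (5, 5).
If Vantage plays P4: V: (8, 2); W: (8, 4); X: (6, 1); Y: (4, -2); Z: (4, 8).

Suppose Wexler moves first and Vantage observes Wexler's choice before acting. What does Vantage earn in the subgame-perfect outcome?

9

Vantage best-responds to each possible Wexler move:
- V → Vantage plays P4 (best of 2, -3, 2, 8); Wexler gets 2.
- W → Vantage plays P4 (best of -3, -2, 5, 8); Wexler gets 4.
- X → Vantage plays P2 (best of 4, 9, -3, 6); Wexler gets 6.
- Y → Vantage plays P2 (best of 0, 9, -3, 4); Wexler gets -2.
- Z → Vantage plays P3 (best of 1, -2, 5, 4); Wexler gets 5.
Wexler's induced payoffs are 2, 4, 6, -2, 5, so Wexler commits to X. Subgame-perfect outcome: (P2, X) with payoffs (9, 6).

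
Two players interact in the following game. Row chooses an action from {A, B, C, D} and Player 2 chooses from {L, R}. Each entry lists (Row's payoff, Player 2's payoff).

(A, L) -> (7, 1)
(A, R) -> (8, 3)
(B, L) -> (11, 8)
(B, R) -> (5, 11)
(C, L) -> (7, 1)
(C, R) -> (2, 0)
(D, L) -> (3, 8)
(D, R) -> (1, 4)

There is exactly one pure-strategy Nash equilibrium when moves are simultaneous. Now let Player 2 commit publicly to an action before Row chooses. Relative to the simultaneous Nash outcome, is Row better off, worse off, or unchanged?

better off

Row best-responds to each possible Player 2 move:
- L: BR = B, leader payoff 8.
- R: BR = A, leader payoff 3.
Player 2's induced payoffs are 8, 3, so Player 2 commits to L. Subgame-perfect outcome: (B, L) with payoffs (11, 8).
For the simultaneous game, intersect best replies.
Row's best replies: L→B; R→A.
Player 2's best replies: A→R; B→R; C→L; D→L.
The unique mutual best reply is (A, R), giving (8, 3).
Row earns 11 sequentially versus 8 at the Nash outcome: better off.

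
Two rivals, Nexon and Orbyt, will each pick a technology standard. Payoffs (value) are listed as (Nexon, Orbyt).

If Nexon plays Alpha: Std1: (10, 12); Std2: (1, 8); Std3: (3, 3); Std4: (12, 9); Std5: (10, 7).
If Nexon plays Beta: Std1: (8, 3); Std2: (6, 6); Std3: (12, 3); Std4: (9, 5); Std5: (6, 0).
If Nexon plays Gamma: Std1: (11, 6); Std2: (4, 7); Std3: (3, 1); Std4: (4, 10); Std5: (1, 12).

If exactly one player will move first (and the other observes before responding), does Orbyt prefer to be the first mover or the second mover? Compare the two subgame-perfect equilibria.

If Nexon leads: Orbyt's best replies are Alpha→Std1, Beta→Std2, Gamma→Std5; Nexon's induced payoffs 10, 6, 1; outcome (Alpha, Std1), payoffs (10, 12).
If Orbyt leads: Nexon's best replies are Std1→Gamma, Std2→Beta, Std3→Beta, Std4→Alpha, Std5→Alpha; Orbyt's induced payoffs 6, 6, 3, 9, 7; outcome (Alpha, Std4), payoffs (12, 9).
Orbyt gets 9 moving first and 12 moving second, so Orbyt prefers to move second.

second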